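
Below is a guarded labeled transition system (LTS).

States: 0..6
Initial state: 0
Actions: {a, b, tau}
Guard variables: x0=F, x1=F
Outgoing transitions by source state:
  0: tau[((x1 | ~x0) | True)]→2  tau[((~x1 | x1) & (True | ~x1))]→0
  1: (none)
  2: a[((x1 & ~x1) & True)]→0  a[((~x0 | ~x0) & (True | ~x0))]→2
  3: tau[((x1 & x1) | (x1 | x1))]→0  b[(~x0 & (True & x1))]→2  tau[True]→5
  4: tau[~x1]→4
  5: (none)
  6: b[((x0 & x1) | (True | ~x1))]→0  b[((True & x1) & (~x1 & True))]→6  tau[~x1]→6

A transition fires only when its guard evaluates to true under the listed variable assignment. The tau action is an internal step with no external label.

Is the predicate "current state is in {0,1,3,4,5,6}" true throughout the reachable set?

Safe = {0,1,3,4,5,6}
Reachable = {0,2}
  0: ok
  2: VIOLATES
reach 2 via tau — violates

Answer: INVARIANT VIOLATED at state 2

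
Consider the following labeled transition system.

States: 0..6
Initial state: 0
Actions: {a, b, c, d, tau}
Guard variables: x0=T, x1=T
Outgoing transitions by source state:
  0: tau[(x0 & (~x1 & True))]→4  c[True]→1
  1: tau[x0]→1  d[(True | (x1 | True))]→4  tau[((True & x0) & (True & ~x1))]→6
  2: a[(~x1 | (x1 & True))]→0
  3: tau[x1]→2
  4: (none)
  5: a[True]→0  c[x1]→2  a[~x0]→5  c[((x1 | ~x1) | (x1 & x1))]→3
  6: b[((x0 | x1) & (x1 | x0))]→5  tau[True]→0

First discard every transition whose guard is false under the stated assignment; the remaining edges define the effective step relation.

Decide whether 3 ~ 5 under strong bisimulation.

Answer: NOT BISIMILAR

Working:
Bisimulation quotient by refinement:
  round 0: {{0,1,2,3,4,5,6}}
  round 1: {{0},{1},{2},{3},{4},{5},{6}}
stable after 2 split(s): 7 block(s)
[3]={3}  [5]={5}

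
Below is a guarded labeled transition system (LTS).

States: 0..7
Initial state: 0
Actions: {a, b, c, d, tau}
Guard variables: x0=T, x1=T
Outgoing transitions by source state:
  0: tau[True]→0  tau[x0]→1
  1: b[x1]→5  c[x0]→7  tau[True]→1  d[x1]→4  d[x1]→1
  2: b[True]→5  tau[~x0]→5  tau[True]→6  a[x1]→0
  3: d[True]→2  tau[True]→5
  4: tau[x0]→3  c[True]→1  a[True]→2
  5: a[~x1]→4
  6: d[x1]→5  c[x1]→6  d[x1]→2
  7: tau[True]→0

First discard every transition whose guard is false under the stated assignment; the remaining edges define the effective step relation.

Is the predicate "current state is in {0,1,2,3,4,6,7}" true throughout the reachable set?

Answer: INVARIANT VIOLATED at state 5

Trace:
Inv-set: {0,1,2,3,4,6,7}
R = {0,1,2,3,4,5,6,7}
  0: ✓
  1: ✓
  2: ✓
  3: ✓
  4: ✓
  5: VIOLATES
  6: ✓
  7: ✓
witness against invariant: tau·b → 5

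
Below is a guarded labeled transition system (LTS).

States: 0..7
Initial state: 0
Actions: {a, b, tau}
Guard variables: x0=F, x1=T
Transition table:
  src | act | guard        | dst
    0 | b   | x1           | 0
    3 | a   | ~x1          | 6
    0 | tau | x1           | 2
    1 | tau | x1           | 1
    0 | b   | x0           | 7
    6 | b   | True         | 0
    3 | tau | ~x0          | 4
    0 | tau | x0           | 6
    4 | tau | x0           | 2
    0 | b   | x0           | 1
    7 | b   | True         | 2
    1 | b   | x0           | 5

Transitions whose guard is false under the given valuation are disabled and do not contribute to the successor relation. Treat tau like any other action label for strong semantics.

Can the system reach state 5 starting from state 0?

Guard filter leaves 6 enabled edge(s).
L0 = {0}
L1 = {2}  cumulative {0,2}
Reachable = {0,2}

Answer: UNREACHABLE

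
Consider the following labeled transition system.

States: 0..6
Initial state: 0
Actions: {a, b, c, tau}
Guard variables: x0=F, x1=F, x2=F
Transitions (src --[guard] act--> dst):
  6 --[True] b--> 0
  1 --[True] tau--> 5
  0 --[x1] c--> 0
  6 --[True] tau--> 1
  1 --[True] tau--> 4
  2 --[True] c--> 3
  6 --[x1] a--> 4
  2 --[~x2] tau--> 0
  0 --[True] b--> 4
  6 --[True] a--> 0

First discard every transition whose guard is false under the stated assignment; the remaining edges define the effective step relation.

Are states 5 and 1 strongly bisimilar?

Answer: NOT BISIMILAR

Trace:
Bisimulation quotient by refinement:
  P[0] = {{0,1,2,3,4,5,6}}
  P[1] = {{0},{1},{2},{3,4,5},{6}}
5 equivalence class(es) (converged in 2)
5∈{3,4,5}, 1∈{1}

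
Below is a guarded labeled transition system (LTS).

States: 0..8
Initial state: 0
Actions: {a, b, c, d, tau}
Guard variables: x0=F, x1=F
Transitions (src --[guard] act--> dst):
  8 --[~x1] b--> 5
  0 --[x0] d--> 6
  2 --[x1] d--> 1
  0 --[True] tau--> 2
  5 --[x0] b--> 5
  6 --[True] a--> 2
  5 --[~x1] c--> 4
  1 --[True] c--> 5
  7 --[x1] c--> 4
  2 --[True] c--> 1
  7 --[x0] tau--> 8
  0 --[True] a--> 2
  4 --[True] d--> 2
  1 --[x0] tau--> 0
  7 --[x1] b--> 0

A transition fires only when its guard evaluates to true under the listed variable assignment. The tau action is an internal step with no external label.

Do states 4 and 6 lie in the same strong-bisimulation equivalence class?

Answer: NOT BISIMILAR

Working:
Compute ~ classes (split until stable):
  P[0] = {{0,1,2,3,4,5,6,7,8}}
  P[1] = {{0},{1,2,5},{3,7},{4},{6},{8}}
  P[2] = {{0},{1,2},{3,7},{4},{5},{6},{8}}
  P[3] = {{0},{1},{2},{3,7},{4},{5},{6},{8}}
8 equivalence class(es) (converged in 4)
4∈{4}, 6∈{6}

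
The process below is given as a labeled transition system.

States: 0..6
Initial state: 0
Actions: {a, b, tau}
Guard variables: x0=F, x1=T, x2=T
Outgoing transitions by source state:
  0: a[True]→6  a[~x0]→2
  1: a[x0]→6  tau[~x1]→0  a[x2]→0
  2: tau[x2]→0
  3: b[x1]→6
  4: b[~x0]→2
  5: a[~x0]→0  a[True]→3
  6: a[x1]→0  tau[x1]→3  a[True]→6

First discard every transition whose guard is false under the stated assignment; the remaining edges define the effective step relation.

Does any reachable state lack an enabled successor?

Answer: DEADLOCK-FREE

Trace:
R = {0,2,3,6}
  0: a→2  a→6  [2 exit(s)]
  2: tau→0  [1 exit(s)]
  3: b→6  [1 exit(s)]
  6: a→0  a→6  tau→3  [3 exit(s)]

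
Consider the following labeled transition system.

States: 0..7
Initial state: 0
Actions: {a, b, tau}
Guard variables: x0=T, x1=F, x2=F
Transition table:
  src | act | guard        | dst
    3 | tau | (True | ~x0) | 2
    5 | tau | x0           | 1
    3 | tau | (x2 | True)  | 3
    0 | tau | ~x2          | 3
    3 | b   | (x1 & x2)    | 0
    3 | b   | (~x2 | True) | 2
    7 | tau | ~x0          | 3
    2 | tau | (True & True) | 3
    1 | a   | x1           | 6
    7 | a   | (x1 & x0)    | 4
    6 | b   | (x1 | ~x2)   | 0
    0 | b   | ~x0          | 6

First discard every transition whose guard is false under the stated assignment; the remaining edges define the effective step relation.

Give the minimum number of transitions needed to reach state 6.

BFS to 6:
  depth 0: {0}
  depth 1: {3}
  depth 2: {2}
6 never appears.

Answer: UNREACHABLE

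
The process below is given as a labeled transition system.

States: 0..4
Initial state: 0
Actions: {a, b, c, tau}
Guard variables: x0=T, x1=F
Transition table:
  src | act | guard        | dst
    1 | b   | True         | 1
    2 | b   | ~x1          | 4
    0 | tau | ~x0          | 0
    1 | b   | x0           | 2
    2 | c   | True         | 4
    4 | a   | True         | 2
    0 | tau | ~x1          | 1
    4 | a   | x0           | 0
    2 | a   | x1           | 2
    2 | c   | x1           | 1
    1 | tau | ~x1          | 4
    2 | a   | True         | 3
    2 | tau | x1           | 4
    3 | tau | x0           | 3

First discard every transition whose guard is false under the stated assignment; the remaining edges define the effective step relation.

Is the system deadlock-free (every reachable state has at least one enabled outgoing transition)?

R = {0,1,2,3,4}
  0: tau→1  [1 out]
  1: b→1  b→2  tau→4  [3 out]
  2: a→3  b→4  c→4  [3 out]
  3: tau→3  [1 out]
  4: a→0  a→2  [2 out]

Answer: DEADLOCK-FREE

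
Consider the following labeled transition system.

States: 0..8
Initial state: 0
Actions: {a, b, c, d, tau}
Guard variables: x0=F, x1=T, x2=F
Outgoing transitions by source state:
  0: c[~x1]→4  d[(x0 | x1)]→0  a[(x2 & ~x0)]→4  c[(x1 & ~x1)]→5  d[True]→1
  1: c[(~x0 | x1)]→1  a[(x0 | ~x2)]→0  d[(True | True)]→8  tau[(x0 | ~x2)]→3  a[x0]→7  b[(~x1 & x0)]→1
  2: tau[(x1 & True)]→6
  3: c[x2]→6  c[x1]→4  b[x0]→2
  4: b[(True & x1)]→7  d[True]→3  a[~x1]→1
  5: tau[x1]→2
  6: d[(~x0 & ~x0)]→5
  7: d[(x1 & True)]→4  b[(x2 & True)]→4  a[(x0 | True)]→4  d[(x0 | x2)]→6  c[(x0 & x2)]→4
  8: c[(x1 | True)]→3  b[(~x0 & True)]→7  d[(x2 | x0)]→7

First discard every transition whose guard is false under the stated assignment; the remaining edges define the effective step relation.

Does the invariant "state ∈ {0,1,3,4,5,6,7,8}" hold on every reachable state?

Inv-set: {0,1,3,4,5,6,7,8}
Reach set: {0,1,3,4,7,8}
  0: safe
  1: safe
  3: safe
  4: safe
  7: safe
  8: safe

Answer: INVARIANT HOLDS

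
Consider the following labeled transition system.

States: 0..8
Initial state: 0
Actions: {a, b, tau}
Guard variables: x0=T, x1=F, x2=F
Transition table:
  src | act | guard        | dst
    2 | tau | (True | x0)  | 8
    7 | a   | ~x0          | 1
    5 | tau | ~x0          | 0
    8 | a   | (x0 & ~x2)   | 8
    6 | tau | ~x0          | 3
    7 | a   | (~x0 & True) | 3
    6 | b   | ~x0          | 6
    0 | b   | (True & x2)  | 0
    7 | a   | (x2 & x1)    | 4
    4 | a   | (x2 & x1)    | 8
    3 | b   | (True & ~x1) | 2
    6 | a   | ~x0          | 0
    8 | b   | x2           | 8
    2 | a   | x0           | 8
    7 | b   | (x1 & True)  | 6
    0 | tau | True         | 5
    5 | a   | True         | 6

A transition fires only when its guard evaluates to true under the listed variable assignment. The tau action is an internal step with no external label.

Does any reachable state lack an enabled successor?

Reachable = {0,5,6}
  0: tau→5  [deg 1]
  5: a→6  [deg 1]
  6: ∅  [no exit]
Path to 6: tau·a

Answer: DEADLOCK at state 6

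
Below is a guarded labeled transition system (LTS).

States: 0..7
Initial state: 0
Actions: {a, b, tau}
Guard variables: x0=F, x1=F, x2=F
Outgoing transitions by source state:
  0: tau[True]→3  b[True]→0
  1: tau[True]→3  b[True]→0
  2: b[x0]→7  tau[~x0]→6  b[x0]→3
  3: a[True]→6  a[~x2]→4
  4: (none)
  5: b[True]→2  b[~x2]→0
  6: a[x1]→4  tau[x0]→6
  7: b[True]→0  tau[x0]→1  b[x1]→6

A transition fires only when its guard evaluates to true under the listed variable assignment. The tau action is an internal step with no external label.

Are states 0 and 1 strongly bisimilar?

Answer: BISIMILAR

Working:
Refine partition for ~:
  π0 = {{0,1,2,3,4,5,6,7}}
  π1 = {{0,1},{2},{3},{4,6},{5,7}}
  π2 = {{0,1},{2},{3},{4,6},{5},{7}}
6 equivalence class(es) (converged in 3)
[0]={0,1}  [1]={0,1}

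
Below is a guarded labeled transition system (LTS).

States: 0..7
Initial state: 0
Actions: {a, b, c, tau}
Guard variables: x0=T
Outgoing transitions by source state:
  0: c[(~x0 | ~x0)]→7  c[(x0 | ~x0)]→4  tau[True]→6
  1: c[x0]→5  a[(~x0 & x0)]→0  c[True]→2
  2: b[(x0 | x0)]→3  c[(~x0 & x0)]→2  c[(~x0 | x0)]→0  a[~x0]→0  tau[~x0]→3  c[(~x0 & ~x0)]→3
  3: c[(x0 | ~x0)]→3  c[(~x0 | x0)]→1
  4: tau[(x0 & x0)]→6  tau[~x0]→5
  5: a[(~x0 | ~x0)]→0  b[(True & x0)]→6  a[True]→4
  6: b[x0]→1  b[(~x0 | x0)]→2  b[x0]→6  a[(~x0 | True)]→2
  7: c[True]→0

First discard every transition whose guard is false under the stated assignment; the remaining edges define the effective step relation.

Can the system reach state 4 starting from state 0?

After dropping false guards: 16 live edges.
Layer 0: {0}
Layer 1: {4,6}  cumulative {0,4,6}
Layer 2: {1,2}  cumulative {0,1,2,4,6}
Layer 3: {3,5}  cumulative {0,1,2,3,4,5,6}
R = {0,1,2,3,4,5,6}
witness 4: c

Answer: REACHABLE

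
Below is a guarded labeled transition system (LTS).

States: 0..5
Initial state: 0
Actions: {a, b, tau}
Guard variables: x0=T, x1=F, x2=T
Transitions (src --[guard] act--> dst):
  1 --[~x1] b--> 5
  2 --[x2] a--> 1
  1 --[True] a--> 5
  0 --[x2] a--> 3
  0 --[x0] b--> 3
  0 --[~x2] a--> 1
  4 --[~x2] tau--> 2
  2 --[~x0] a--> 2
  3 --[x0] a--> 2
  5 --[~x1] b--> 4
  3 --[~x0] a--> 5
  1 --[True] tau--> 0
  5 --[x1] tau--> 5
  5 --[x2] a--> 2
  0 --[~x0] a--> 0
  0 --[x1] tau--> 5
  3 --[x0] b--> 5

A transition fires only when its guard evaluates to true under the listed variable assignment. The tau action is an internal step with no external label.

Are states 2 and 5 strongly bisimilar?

Answer: NOT BISIMILAR

Analysis:
Refine partition for ~:
  round 0: {{0,1,2,3,4,5}}
  round 1: {{0,3,5},{1},{2},{4}}
  round 2: {{0},{1},{2},{3},{4},{5}}
6 equivalence class(es) (converged in 3)
2∈{2}, 5∈{5}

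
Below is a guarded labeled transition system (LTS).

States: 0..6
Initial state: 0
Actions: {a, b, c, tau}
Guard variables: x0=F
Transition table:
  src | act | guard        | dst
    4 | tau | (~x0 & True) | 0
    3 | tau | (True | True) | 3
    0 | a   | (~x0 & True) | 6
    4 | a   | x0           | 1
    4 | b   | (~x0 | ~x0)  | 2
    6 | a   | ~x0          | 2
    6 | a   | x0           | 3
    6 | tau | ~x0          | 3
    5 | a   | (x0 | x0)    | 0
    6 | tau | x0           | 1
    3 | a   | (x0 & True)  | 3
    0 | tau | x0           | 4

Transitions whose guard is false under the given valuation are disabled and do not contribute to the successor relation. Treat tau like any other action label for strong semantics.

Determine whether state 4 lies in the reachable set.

Answer: UNREACHABLE

Analysis:
Guard filter leaves 6 enabled edge(s).
Layer 0: {0}
Layer 1: {6}  now seen {0,6}
Layer 2: {2,3}  now seen {0,2,3,6}
R = {0,2,3,6}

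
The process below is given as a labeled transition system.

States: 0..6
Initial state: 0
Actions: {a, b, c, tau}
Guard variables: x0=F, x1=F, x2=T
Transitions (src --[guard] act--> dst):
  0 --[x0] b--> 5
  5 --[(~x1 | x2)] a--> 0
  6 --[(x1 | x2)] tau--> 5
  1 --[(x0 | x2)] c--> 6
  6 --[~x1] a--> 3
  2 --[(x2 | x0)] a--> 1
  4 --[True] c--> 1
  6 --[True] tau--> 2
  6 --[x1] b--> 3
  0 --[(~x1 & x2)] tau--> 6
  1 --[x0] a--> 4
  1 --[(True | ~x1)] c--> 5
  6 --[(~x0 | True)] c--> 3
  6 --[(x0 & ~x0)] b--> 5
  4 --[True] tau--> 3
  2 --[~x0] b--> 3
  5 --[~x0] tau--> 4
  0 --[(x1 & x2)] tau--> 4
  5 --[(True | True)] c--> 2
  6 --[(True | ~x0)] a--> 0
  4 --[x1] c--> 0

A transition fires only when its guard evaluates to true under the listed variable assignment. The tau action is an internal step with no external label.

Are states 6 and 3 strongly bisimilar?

Refine partition for ~:
  round 0: {{0,1,2,3,4,5,6}}
  round 1: {{0},{1},{2},{3},{4},{5,6}}
  round 2: {{0},{1},{2},{3},{4},{5},{6}}
7 equivalence class(es) (converged in 3)
6∈{6}, 3∈{3}

Answer: NOT BISIMILAR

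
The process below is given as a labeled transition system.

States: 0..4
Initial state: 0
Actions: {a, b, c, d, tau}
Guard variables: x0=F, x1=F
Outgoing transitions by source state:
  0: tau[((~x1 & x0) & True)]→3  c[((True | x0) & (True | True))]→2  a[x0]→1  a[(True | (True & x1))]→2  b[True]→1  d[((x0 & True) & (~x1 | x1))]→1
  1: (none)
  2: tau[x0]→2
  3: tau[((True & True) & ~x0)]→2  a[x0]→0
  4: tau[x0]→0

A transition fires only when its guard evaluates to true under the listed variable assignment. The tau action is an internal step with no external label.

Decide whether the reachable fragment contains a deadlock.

R = {0,1,2}
  0: a→2  b→1  c→2  [3 out]
  1: ∅  [STUCK]
  2: ∅  [STUCK]
witness 1: b

Answer: DEADLOCK at state 1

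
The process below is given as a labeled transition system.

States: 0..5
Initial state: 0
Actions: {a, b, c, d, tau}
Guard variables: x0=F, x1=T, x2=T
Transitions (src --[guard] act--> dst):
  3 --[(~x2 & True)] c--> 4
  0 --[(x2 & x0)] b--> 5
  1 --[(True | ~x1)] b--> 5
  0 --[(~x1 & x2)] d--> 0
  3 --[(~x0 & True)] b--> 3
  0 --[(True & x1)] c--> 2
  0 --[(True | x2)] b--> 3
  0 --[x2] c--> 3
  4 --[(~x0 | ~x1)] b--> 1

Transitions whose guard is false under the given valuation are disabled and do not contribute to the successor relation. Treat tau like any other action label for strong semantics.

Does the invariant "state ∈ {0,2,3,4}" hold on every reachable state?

Safe = {0,2,3,4}
R = {0,2,3}
  0: safe
  2: safe
  3: safe

Answer: INVARIANT HOLDS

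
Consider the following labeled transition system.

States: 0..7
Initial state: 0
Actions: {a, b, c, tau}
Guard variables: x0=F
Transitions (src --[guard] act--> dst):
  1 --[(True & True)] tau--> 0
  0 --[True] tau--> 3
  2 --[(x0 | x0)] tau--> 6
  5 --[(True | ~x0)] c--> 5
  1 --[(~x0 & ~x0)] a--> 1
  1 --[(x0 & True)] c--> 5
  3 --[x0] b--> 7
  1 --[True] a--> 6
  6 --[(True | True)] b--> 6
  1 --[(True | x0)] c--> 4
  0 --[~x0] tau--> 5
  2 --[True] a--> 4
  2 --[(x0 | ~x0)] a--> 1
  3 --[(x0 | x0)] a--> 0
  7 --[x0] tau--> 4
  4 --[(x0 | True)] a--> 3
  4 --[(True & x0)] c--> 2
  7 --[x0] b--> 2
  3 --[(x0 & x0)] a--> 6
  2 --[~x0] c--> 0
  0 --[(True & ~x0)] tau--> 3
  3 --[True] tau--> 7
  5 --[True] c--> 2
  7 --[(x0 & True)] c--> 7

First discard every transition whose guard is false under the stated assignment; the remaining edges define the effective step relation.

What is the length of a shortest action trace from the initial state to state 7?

Answer: 2

Analysis:
Breadth-first toward 7:
  depth 0: {0}
  depth 1: {3,5}
  depth 2: {2,7}
depth(7)=2, e.g. tau·tau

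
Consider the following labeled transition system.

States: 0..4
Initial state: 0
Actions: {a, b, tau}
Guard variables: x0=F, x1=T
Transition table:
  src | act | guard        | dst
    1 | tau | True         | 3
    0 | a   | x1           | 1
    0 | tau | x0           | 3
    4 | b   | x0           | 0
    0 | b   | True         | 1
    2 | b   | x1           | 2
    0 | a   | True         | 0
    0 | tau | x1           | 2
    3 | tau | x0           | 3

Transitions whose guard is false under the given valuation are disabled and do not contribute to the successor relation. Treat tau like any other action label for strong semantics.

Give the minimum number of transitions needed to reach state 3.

BFS to 3:
  L0 = {0}
  L1 = {1,2}
  L2 = {3}
3 enters at depth 2; path a·tau

Answer: 2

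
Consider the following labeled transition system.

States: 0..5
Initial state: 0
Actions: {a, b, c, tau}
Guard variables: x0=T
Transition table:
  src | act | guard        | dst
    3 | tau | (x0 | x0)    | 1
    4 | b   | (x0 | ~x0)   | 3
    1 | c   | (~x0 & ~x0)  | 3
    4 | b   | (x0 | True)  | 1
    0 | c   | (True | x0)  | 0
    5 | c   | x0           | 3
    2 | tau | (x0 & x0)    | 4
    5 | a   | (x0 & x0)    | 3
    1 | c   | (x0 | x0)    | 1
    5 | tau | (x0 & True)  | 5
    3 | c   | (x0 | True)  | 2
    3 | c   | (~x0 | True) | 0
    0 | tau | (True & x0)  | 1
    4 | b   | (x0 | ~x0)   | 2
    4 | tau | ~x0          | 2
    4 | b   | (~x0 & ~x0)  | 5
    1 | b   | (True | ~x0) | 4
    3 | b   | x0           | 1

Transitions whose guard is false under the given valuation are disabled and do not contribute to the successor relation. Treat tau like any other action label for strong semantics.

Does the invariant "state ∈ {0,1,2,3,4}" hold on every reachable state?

Answer: INVARIANT HOLDS

Trace:
Inv-set: {0,1,2,3,4}
R = {0,1,2,3,4}
  0: ✓
  1: ✓
  2: ✓
  3: ✓
  4: ✓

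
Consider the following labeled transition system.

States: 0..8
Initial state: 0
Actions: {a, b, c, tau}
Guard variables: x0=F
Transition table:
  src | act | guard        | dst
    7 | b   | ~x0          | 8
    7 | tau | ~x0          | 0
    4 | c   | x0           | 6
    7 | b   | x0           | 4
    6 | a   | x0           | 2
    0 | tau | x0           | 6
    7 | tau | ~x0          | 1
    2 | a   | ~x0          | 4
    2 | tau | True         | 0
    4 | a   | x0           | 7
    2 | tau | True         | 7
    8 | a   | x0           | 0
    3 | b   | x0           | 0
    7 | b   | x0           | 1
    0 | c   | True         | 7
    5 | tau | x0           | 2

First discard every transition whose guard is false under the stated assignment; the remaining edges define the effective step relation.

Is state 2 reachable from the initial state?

7 transition(s) survive guard evaluation.
L0 = {0}
L1 = {7}  total {0,7}
L2 = {1,8}  total {0,1,7,8}
R = {0,1,7,8}

Answer: UNREACHABLE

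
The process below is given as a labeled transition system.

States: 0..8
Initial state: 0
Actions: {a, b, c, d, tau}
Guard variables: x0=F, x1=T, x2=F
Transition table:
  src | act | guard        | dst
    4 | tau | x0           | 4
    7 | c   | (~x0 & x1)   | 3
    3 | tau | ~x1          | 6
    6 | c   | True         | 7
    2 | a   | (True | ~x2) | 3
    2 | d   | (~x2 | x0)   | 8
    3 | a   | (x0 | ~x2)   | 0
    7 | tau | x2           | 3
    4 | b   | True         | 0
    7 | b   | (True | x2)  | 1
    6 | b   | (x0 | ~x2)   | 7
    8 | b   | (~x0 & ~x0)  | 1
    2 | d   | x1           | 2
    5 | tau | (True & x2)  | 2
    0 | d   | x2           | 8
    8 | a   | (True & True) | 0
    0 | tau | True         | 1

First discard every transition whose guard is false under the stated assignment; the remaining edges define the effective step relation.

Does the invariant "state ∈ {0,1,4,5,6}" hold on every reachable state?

Allowed set {0,1,4,5,6}
Reach set: {0,1}
  0: ✓
  1: ✓

Answer: INVARIANT HOLDS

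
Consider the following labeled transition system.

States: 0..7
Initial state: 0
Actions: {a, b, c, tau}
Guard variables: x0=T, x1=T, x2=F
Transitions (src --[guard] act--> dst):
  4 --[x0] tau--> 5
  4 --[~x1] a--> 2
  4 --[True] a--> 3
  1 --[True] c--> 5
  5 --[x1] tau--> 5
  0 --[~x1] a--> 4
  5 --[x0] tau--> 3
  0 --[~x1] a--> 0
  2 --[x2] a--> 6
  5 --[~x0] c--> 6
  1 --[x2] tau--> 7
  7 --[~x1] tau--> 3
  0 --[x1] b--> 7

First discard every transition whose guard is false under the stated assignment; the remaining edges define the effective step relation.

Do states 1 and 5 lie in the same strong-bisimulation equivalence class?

Compute ~ classes (split until stable):
  round 0: {{0,1,2,3,4,5,6,7}}
  round 1: {{0},{1},{2,3,6,7},{4},{5}}
5 equivalence class(es) (converged in 2)
[1]={1}  [5]={5}

Answer: NOT BISIMILAR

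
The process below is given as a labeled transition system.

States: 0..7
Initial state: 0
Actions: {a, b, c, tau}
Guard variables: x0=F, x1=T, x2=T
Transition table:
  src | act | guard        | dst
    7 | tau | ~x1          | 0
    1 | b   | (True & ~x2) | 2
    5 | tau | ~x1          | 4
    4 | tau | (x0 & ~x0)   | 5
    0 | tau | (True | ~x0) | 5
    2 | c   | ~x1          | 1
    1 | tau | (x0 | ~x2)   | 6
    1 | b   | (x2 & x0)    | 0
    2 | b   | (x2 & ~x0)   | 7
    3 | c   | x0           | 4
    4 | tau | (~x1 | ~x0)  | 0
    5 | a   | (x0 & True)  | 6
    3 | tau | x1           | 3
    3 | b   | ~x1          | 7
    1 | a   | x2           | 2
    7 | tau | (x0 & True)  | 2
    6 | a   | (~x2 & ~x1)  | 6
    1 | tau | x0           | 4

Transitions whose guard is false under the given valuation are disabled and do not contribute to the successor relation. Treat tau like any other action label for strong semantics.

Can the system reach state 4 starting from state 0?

5 transition(s) survive guard evaluation.
Layer 0: {0}
Layer 1: {5}  now seen {0,5}
Reachable = {0,5}

Answer: UNREACHABLE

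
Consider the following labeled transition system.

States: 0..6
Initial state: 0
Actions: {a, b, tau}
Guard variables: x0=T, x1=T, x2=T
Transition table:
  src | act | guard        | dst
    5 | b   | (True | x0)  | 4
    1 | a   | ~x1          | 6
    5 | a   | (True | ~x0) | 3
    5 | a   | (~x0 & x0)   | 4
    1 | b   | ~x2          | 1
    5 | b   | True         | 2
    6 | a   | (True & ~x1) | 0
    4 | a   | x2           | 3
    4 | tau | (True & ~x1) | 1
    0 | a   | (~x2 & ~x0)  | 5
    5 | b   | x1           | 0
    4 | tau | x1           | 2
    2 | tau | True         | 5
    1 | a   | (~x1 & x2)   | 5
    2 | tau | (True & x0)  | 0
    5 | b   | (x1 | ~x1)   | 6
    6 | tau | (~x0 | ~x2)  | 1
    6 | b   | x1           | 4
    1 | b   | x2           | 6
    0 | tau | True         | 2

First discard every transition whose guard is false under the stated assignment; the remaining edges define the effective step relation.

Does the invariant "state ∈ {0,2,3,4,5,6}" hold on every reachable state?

Answer: INVARIANT HOLDS

Analysis:
Allowed set {0,2,3,4,5,6}
R = {0,2,3,4,5,6}
  0: safe
  2: safe
  3: safe
  4: safe
  5: safe
  6: safe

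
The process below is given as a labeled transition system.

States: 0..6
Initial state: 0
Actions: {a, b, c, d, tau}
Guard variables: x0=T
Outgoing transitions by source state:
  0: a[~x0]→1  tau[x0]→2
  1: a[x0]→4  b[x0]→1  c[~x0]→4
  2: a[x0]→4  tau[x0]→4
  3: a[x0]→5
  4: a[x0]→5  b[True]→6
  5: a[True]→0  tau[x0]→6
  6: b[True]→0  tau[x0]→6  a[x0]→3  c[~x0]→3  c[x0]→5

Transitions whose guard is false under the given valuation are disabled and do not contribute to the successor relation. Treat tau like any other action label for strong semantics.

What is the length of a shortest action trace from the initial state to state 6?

Answer: 3

Working:
Layered search for 6:
  depth 0: {0}
  depth 1: {2}
  depth 2: {4}
  depth 3: {5,6}
6 enters at depth 3; path tau·a·b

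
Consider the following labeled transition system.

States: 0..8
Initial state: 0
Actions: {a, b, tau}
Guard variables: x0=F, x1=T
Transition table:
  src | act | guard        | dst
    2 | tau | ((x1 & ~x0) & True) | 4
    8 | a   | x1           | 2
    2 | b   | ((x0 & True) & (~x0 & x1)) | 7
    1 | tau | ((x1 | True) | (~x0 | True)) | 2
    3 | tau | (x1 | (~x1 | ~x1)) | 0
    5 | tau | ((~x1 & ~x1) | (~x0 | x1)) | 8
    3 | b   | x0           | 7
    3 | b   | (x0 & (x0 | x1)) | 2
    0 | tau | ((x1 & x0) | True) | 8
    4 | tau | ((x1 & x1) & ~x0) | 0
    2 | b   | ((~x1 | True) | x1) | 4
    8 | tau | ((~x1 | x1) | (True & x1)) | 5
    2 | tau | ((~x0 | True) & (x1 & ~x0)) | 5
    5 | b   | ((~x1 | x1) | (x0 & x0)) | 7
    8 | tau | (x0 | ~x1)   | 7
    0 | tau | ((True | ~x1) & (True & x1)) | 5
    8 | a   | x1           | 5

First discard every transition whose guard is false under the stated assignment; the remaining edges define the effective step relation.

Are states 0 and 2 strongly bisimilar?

Answer: NOT BISIMILAR

Analysis:
Bisimulation quotient by refinement:
  round 0: {{0,1,2,3,4,5,6,7,8}}
  round 1: {{0,1,3,4},{2,5},{6,7},{8}}
  round 2: {{0},{1},{2},{3,4},{5},{6,7},{8}}
7 equivalence class(es) (converged in 3)
[0]={0}  [2]={2}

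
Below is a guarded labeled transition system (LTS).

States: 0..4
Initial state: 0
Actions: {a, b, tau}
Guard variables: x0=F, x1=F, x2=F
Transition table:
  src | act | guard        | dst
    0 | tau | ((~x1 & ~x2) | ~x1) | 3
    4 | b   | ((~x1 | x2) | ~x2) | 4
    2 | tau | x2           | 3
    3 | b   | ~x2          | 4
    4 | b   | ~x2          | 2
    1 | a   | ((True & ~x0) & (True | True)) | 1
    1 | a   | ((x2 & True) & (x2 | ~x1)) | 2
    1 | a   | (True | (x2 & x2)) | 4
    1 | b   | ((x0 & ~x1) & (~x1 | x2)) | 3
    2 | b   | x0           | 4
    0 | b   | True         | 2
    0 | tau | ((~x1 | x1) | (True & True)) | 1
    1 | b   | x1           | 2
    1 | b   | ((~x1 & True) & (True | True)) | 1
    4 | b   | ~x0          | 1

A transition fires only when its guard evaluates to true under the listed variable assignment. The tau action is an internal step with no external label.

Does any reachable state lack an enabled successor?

Answer: DEADLOCK at state 2

Trace:
Reachable = {0,1,2,3,4}
  0: b→2  tau→1  tau→3  [3 exit(s)]
  1: a→1  a→4  b→1  [3 exit(s)]
  2: ∅  [STUCK]
  3: b→4  [1 exit(s)]
  4: b→1  b→2  b→4  [3 exit(s)]
witness 2: b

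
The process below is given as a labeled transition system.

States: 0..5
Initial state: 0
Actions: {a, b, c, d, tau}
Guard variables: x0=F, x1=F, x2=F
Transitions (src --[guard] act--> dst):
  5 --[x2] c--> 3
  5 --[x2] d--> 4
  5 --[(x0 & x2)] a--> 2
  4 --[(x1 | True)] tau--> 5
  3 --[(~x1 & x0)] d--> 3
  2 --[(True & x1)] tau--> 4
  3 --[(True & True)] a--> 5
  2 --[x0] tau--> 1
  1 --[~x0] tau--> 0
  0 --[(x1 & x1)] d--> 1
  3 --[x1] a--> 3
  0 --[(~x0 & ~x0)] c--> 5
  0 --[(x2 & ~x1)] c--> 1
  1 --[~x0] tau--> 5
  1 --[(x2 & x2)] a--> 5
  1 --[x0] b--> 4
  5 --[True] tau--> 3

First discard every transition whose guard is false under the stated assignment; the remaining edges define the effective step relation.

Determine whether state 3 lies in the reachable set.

Guard filter leaves 6 enabled edge(s).
Layer 0: {0}
Layer 1: {5}  now seen {0,5}
Layer 2: {3}  now seen {0,3,5}
Reachable = {0,3,5}
trace reaching 3: c·tau

Answer: REACHABLE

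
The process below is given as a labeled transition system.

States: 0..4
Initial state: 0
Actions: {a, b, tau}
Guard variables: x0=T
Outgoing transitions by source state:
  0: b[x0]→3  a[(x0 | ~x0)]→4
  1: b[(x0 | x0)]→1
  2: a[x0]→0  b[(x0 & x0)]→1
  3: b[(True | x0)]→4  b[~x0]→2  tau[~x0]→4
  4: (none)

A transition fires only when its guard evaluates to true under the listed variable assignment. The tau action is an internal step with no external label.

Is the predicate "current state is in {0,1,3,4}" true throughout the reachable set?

Safe = {0,1,3,4}
Reachable = {0,3,4}
  0: safe
  3: safe
  4: safe

Answer: INVARIANT HOLDS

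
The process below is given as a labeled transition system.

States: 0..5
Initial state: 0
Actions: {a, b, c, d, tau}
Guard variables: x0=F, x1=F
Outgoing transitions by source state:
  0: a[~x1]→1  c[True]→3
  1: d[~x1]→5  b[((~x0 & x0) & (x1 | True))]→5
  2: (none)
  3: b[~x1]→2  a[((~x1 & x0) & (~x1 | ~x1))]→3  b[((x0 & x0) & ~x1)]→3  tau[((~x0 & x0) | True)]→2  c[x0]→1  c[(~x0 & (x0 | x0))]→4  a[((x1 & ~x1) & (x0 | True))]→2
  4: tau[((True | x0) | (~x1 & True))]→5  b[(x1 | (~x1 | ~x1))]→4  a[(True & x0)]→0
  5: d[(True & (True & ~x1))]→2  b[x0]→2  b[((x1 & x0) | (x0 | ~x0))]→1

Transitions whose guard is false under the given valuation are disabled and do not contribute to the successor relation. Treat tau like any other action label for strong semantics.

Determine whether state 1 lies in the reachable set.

Guard filter leaves 9 enabled edge(s).
L0 = {0}
L1 = {1,3}  now seen {0,1,3}
L2 = {2,5}  now seen {0,1,2,3,5}
Reachable = {0,1,2,3,5}
Path to 1: a

Answer: REACHABLE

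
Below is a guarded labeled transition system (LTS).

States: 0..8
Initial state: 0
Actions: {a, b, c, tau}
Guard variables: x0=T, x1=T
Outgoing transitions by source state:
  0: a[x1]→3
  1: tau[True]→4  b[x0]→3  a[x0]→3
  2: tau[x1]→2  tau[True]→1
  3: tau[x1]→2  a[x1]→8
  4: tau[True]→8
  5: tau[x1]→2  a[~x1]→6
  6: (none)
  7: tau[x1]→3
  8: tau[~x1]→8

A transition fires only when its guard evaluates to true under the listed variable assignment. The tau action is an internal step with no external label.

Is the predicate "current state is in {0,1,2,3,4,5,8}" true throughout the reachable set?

Safe = {0,1,2,3,4,5,8}
R = {0,1,2,3,4,8}
  0: ✓
  1: ✓
  2: ✓
  3: ✓
  4: ✓
  8: ✓

Answer: INVARIANT HOLDS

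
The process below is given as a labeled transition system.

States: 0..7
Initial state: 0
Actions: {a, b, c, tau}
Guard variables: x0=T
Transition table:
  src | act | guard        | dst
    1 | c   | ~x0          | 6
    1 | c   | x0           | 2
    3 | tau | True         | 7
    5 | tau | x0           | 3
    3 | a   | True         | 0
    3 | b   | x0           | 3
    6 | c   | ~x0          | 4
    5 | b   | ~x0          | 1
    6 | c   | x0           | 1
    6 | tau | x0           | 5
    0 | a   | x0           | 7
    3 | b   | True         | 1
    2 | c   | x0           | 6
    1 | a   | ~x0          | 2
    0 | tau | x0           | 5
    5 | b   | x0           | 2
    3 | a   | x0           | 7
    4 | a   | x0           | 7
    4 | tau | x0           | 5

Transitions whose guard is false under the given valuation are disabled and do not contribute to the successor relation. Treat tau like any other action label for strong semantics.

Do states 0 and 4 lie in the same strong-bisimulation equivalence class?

Bisimulation quotient by refinement:
  P[0] = {{0,1,2,3,4,5,6,7}}
  P[1] = {{0,4},{1,2},{3},{5},{6},{7}}
  P[2] = {{0,4},{1},{2},{3},{5},{6},{7}}
Fixed point at round 3; 7 class(es).
[0]={0,4}  [4]={0,4}

Answer: BISIMILAR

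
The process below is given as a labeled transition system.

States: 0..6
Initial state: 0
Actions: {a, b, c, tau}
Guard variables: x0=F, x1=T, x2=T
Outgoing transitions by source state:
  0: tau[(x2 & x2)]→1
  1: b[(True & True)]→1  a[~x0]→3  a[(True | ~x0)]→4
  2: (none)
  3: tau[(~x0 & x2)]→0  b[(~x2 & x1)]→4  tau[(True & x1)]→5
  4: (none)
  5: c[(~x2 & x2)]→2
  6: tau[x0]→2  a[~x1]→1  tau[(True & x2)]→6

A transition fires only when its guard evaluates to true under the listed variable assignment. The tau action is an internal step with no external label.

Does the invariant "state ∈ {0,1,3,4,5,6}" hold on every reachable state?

Inv-set: {0,1,3,4,5,6}
R = {0,1,3,4,5}
  0: safe
  1: safe
  3: safe
  4: safe
  5: safe

Answer: INVARIANT HOLDS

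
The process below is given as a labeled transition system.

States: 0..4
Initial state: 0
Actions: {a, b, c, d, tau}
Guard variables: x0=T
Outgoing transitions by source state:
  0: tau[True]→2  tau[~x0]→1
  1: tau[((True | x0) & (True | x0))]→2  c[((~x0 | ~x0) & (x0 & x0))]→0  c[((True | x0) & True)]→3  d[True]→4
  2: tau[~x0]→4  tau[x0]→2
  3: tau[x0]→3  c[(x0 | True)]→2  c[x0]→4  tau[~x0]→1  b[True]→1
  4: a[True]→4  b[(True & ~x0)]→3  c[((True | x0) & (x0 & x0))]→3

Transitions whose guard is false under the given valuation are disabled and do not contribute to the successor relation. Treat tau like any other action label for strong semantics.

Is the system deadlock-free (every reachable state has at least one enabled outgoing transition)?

Reach set: {0,2}
  0: tau→2  [1 out]
  2: tau→2  [1 out]

Answer: DEADLOCK-FREE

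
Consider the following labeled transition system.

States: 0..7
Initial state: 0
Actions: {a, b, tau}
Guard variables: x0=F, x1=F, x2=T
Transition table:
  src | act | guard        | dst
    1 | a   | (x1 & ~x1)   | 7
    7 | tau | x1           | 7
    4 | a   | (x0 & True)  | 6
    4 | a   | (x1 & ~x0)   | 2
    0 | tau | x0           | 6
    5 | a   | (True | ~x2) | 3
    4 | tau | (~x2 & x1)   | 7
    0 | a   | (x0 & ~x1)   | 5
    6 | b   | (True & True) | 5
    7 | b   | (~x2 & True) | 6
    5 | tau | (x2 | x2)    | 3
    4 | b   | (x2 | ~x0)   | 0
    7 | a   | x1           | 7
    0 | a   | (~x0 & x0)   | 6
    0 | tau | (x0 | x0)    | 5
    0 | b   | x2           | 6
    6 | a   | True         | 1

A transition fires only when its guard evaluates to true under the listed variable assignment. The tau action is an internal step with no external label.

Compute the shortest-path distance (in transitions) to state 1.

Answer: 2

Analysis:
Breadth-first toward 1:
  depth 0: {0}
  depth 1: {6}
  depth 2: {1,5}
depth(1)=2, e.g. b·a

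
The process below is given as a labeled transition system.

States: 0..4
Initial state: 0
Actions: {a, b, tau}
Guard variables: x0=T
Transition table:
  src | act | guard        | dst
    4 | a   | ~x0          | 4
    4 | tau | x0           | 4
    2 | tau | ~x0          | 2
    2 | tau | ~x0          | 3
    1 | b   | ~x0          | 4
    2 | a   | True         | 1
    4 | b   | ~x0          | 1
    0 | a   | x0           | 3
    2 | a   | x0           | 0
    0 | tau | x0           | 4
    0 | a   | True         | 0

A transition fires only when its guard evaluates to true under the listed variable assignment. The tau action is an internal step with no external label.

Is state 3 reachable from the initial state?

Answer: REACHABLE

Analysis:
6 transition(s) survive guard evaluation.
depth 0: {0}
depth 1: {3,4}  now seen {0,3,4}
R = {0,3,4}
trace reaching 3: a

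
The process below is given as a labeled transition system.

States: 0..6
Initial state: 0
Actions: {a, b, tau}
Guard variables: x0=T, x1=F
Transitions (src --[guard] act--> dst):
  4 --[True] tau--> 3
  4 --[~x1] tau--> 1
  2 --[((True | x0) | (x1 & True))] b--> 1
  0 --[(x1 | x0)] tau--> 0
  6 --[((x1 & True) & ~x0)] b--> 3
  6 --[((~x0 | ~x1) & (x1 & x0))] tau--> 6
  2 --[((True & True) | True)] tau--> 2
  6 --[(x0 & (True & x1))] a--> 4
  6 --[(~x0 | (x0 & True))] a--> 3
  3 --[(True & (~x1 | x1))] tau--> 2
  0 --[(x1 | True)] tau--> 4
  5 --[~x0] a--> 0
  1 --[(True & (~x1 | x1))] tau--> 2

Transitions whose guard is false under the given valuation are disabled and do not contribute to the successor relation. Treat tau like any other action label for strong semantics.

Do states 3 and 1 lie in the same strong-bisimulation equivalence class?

Answer: BISIMILAR

Trace:
Bisimulation quotient by refinement:
  π0 = {{0,1,2,3,4,5,6}}
  π1 = {{0,1,3,4},{2},{5},{6}}
  π2 = {{0,4},{1,3},{2},{5},{6}}
  π3 = {{0},{1,3},{2},{4},{5},{6}}
6 equivalence class(es) (converged in 4)
class of 3: {1,3}; class of 1: {1,3}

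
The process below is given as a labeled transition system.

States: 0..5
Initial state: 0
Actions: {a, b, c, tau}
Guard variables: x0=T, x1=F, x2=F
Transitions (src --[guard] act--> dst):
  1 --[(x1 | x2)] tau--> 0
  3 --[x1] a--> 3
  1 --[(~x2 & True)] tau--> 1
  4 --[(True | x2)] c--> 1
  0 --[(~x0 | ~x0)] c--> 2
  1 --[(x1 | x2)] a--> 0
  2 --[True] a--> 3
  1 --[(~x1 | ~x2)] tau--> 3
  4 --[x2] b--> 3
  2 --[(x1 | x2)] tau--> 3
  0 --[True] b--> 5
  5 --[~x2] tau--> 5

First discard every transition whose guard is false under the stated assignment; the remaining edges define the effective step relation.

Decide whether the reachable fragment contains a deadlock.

Answer: DEADLOCK-FREE

Analysis:
R = {0,5}
  0: b→5  [1 out]
  5: tau→5  [1 out]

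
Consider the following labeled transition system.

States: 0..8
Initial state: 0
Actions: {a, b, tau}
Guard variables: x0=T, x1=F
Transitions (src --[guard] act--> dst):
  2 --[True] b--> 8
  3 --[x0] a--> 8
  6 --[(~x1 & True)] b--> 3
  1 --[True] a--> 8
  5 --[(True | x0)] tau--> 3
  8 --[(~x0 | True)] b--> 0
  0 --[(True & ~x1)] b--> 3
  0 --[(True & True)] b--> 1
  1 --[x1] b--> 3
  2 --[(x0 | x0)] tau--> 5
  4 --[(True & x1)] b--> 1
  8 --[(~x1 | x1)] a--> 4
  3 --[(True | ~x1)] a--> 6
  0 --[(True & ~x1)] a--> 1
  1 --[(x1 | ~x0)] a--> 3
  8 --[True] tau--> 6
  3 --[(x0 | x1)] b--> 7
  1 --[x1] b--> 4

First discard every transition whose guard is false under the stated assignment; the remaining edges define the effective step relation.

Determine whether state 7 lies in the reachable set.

Answer: REACHABLE

Trace:
Guard filter leaves 14 enabled edge(s).
L0 = {0}
L1 = {1,3}  cumulative {0,1,3}
L2 = {6,7,8}  cumulative {0,1,3,6,7,8}
L3 = {4}  cumulative {0,1,3,4,6,7,8}
Reachable = {0,1,3,4,6,7,8}
witness 7: b·b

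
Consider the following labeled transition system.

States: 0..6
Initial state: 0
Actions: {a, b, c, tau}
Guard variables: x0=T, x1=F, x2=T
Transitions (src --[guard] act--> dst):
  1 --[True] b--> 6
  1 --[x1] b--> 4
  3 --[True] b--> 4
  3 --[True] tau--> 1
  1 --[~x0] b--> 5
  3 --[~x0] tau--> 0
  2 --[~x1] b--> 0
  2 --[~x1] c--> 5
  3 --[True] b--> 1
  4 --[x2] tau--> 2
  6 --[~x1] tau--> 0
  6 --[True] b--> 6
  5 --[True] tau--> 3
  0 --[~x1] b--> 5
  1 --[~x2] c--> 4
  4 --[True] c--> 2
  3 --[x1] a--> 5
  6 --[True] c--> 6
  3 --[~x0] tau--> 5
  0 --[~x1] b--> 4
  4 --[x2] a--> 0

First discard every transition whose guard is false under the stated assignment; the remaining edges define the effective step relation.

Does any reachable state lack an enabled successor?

Reachable = {0,1,2,3,4,5,6}
  0: b→4  b→5  [deg 2]
  1: b→6  [deg 1]
  2: b→0  c→5  [deg 2]
  3: b→1  b→4  tau→1  [deg 3]
  4: a→0  c→2  tau→2  [deg 3]
  5: tau→3  [deg 1]
  6: b→6  c→6  tau→0  [deg 3]

Answer: DEADLOCK-FREE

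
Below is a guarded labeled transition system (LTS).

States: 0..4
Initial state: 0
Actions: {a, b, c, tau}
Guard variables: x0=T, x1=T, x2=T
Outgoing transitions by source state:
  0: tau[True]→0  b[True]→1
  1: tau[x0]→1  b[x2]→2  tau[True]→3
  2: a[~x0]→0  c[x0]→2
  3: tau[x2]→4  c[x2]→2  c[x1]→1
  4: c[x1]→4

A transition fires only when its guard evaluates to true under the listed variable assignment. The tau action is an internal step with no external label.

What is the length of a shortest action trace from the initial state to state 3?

Answer: 2

Working:
Layered search for 3:
  Layer 0: {0}
  Layer 1: {1}
  Layer 2: {2,3}
depth(3)=2, e.g. b·tau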